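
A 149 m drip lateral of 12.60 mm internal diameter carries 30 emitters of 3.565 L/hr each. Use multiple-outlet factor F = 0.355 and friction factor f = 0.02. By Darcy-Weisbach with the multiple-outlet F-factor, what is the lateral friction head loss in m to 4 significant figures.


Approach: apply Darcy-Weisbach with the multiple-outlet F-factor, Q = n*q/(3600*1000) m^3/s; v = Q/A; hf = F*f*(L/D)*(v^2/(2g)).
Q = 30*3.565/(3600*1000) = 2.97083e-05 m^3/s
A = pi*(12.60e-3/2)^2 = 1.24690e-04 m^2, so v = Q/A = 0.238258 m/s
hf = 0.355*0.02*(149/0.01260)*(0.238258^2/(2*9.81)) = 0.2429 m
Therefore the lateral friction head loss = 0.2429 m.


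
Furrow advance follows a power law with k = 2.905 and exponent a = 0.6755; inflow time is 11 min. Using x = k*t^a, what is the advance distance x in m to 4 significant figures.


x = 2.905 * 11^0.6755 = 14.68 m
Therefore the advance distance x = 14.68 m.


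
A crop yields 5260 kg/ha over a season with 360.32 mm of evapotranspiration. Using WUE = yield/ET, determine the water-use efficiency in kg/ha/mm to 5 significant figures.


WUE = 5260 / 360.32 = 14.598 kg/ha/mm
Therefore the water-use efficiency = 14.598 kg/ha/mm.


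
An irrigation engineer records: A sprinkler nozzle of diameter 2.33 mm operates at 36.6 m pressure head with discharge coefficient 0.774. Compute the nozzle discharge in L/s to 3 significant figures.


Approach: apply the orifice equation, Q = Cd*A*sqrt(2*g*h), A = pi*(d/2)^2.
A = pi*(2.33e-3/2)^2 = 4.2638e-06 m^2
Q = 0.774 * 4.2638e-06 * sqrt(2*9.81*36.6) * 1000 = 0.0884 L/s
Therefore the nozzle discharge = 0.0884 L/s.


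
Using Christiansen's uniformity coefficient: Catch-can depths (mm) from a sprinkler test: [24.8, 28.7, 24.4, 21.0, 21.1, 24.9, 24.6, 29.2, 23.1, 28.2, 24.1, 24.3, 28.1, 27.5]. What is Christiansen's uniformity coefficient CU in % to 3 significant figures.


Approach: apply Christiansen's uniformity coefficient, CU = (1 - mean_abs_deviation/mean)*100.
mean = 25.286 mm
mean |d_i - mean| = 2.1816 mm
CU = (1 - 2.1816/25.286)*100 = 91.4 %
Therefore Christiansen's uniformity coefficient CU = 91.4 %.


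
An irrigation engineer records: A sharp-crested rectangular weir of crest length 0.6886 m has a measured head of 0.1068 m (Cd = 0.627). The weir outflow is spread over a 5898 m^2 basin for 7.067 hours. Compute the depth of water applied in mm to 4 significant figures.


Approach: apply the rectangular weir equation with a volume-to-depth conversion, Q = (2/3)*Cd*L*sqrt(2g)*H^1.5; d = Q*t/A * 1000.
Step 1 — weir discharge:
  Q = (2/3)*0.627*0.6886*sqrt(2*9.81)*0.1068^1.5 = 0.0444989 m^3/s
Step 2 — volume: V = 0.0444989 * 7.067*3600 = 1132.11 m^3
Step 3 — depth: d = V/A * 1000 = 1132.11/5898 * 1000 = 191.9 mm
Therefore the depth of water applied = 191.9 mm.


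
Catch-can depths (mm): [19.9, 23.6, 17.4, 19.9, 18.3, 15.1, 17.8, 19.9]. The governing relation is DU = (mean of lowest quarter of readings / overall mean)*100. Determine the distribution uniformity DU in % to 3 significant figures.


sorted lowest 2 of 8: [15.1, 17.4] -> mean = 16.250 mm
overall mean = 18.988 mm
DU = (16.250/18.988)*100 = 85.6 %
Therefore the distribution uniformity DU = 85.6 %.


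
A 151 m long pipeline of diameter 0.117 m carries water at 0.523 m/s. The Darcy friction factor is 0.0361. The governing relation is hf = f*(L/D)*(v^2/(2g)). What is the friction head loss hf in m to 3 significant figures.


hf = 0.0361 * (151/0.117) * (0.523^2 / (2*9.81))
hf = 0.650 m
Therefore the friction head loss hf = 0.650 m.


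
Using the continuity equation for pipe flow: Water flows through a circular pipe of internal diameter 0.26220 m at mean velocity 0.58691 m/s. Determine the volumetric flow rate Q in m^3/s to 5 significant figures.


Approach: apply the continuity equation for pipe flow, Q = A * v with A = pi*(D/2)^2.
A = pi*(0.26220/2)^2 = 0.05399521 m^2
Q = 0.05399521 * 0.58691 = 0.031690 m^3/s
Therefore the volumetric flow rate Q = 0.031690 m^3/s.


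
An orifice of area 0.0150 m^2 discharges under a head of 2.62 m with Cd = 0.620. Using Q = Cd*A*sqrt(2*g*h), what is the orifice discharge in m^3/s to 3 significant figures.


Q = 0.620 * 0.0150 * sqrt(2*9.81*2.62) = 0.0667 m^3/s
Therefore the orifice discharge = 0.0667 m^3/s.


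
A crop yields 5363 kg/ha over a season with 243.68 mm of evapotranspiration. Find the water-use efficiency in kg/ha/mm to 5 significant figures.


Approach: apply the water-use efficiency ratio, WUE = yield/ET.
WUE = 5363 / 243.68 = 22.008 kg/ha/mm
Therefore the water-use efficiency = 22.008 kg/ha/mm.


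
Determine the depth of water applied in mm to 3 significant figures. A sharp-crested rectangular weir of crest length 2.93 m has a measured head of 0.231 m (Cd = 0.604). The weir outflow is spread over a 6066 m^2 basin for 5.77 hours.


Approach: apply the rectangular weir equation with a volume-to-depth conversion, Q = (2/3)*Cd*L*sqrt(2g)*H^1.5; d = Q*t/A * 1000.
Step 1 — weir discharge:
  Q = (2/3)*0.604*2.93*sqrt(2*9.81)*0.231^1.5 = 0.58020 m^3/s
Step 2 — volume: V = 0.58020 * 5.77*3600 = 12052 m^3
Step 3 — depth: d = V/A * 1000 = 12052/6066 * 1000 = 1990 mm
Therefore the depth of water applied = 1990 mm.


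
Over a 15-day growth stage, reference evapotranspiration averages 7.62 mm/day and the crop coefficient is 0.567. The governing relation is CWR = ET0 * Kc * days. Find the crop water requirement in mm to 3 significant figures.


CWR = 7.62 * 0.567 * 15 = 64.8 mm
Therefore the crop water requirement = 64.8 mm.


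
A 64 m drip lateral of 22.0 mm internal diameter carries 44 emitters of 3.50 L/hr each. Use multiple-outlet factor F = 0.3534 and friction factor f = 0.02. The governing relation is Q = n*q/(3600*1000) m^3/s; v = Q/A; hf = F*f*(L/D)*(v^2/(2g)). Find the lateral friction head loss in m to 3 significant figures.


Q = 44*3.50/(3600*1000) = 4.2778e-05 m^3/s
A = pi*(22.0e-3/2)^2 = 3.8013e-04 m^2, so v = Q/A = 0.11253 m/s
hf = 0.3534*0.02*(64/0.0220)*(0.11253^2/(2*9.81)) = 0.0133 m
Therefore the lateral friction head loss = 0.0133 m.


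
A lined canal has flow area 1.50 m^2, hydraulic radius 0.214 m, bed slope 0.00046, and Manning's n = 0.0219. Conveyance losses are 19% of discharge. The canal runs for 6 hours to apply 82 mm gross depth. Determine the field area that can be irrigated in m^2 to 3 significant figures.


Approach: apply Manning's equation with a conveyance and depth budget, Q = (1/n)*A*R^(2/3)*S^(1/2); Q_field = Q*(1-loss); Area = Q_field*t/(d/1000).
Step 1 — canal discharge (Manning's equation):
  Q = (1/0.0219) * 1.50 * 0.214^(2/3) * 0.00046^(1/2) = 0.52558 m^3/s
Step 2 — delivered flow: Q_field = 0.52558*(1 - 19/100) = 0.42572 m^3/s
Step 3 — volume delivered: V = 0.42572 * 6*3600 = 9195.5 m^3
Step 4 — area served: A = V / (depth/1000) = 9195.5 / 0.082 = 112000 m^2
Therefore the field area that can be irrigated = 112000 m^2.


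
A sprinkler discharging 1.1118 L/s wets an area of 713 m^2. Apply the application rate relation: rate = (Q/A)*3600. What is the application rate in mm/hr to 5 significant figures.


rate = (1.1118 / 713) * 3600 = 5.6136 mm/hr
Therefore the application rate = 5.6136 mm/hr.


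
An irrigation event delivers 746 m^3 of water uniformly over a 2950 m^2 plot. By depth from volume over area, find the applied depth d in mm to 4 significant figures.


Approach: apply depth from volume over area, d = (V/A)*1000.
d = (746 / 2950) * 1000 = 252.9 mm
Therefore the applied depth d = 252.9 mm.


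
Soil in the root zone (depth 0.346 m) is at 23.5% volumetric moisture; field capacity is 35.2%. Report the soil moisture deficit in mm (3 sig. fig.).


Approach: apply the soil moisture deficit relation, SMD = (FC - theta)/100 * depth * 1000.
SMD = (35.2 - 23.5)/100 * 0.346 * 1000 = 40.5 mm
Therefore the soil moisture deficit = 40.5 mm.


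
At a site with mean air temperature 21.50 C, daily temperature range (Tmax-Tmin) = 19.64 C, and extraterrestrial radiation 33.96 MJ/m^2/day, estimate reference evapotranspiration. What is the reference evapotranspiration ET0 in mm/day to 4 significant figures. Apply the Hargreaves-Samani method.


Approach: apply the Hargreaves-Samani method, ET0 = 0.0023*(Tmean+17.8)*sqrt(Tmax-Tmin)*0.408*Ra.
ET0 = 0.0023*(21.50+17.8)*sqrt(19.64)*0.408*33.96 = 5.550 mm/day
Therefore the reference evapotranspiration ET0 = 5.550 mm/day.


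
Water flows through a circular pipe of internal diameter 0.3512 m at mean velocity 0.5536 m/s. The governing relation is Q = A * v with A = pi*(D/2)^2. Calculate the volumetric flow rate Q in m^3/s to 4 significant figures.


A = pi*(0.3512/2)^2 = 0.0968721 m^2
Q = 0.0968721 * 0.5536 = 0.05363 m^3/s
Therefore the volumetric flow rate Q = 0.05363 m^3/s.


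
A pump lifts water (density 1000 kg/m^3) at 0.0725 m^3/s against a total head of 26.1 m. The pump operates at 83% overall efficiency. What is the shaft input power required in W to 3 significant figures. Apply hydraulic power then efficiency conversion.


Approach: apply hydraulic power then efficiency conversion, P = rho*g*Q*H; P_in = P/eta.
Step 1 — hydraulic power (P = rho*g*Q*H):
  P = 1000 * 9.81 * 0.0725 * 26.1 = 18563 W
Step 2 — input power: P_in = P/eta = 18563 / 0.83 = 22400 W
Therefore the shaft input power required = 22400 W.


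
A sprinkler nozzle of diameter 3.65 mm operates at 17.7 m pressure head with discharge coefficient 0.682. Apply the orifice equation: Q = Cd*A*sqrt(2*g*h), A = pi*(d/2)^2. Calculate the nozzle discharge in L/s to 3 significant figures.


A = pi*(3.65e-3/2)^2 = 1.0463e-05 m^2
Q = 0.682 * 1.0463e-05 * sqrt(2*9.81*17.7) * 1000 = 0.133 L/s
Therefore the nozzle discharge = 0.133 L/s.


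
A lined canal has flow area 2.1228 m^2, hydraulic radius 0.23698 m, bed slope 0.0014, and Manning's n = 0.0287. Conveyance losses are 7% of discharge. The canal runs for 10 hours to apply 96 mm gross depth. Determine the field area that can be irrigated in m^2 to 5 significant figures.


Approach: apply Manning's equation with a conveyance and depth budget, Q = (1/n)*A*R^(2/3)*S^(1/2); Q_field = Q*(1-loss); Area = Q_field*t/(d/1000).
Step 1 — canal discharge (Manning's equation):
  Q = (1/0.0287) * 2.1228 * 0.23698^(2/3) * 0.0014^(1/2) = 1.059821 m^3/s
Step 2 — delivered flow: Q_field = 1.059821*(1 - 7/100) = 0.9856331 m^3/s
Step 3 — volume delivered: V = 0.9856331 * 10*3600 = 35482.79 m^3
Step 4 — area served: A = V / (depth/1000) = 35482.79 / 0.096 = 369610 m^2
Therefore the field area that can be irrigated = 369610 m^2.


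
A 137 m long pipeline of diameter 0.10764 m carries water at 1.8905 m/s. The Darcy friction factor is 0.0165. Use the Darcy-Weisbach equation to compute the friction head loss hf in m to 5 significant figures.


Approach: apply the Darcy-Weisbach equation, hf = f*(L/D)*(v^2/(2g)).
hf = 0.0165 * (137/0.10764) * (1.8905^2 / (2*9.81))
hf = 3.8255 m
Therefore the friction head loss hf = 3.8255 m.


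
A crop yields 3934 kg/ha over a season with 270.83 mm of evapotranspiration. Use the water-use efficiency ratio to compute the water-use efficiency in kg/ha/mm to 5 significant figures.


Approach: apply the water-use efficiency ratio, WUE = yield/ET.
WUE = 3934 / 270.83 = 14.526 kg/ha/mm
Therefore the water-use efficiency = 14.526 kg/ha/mm.


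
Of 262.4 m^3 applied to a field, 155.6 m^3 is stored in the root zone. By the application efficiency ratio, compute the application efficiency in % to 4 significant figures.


Approach: apply the application efficiency ratio, Ea = (stored/applied)*100.
Ea = (155.6/262.4)*100 = 59.30 %
Therefore the application efficiency = 59.30 %.


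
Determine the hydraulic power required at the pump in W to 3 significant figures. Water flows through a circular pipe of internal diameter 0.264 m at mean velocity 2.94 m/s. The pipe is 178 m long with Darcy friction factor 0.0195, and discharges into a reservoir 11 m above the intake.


Approach: apply continuity + Darcy-Weisbach + hydraulic power, Q = A*v; hf = f*(L/D)*(v^2/(2g)); H = static + hf; P = rho*g*Q*H.
Step 1 — flow rate (continuity, Q = A*v):
  A = pi*(0.264/2)^2 = 0.054739 m^2
  Q = 0.054739 * 2.94 = 0.16093 m^3/s
Step 2 — friction head loss (Darcy-Weisbach):
  hf = 0.0195 * (178/0.264) * (2.94^2 / (2*9.81))
  hf = 5.7922 m
Step 3 — total head: H = 11 + 5.7922 = 16.792 m
Step 4 — hydraulic power (P = rho*g*Q*H):
  P = 1000 * 9.81 * 0.16093 * 16.792 = 26500 W
Therefore the hydraulic power required at the pump = 26500 W.


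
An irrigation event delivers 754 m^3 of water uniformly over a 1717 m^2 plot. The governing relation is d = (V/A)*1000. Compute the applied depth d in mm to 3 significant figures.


d = (754 / 1717) * 1000 = 439 mm
Therefore the applied depth d = 439 mm.


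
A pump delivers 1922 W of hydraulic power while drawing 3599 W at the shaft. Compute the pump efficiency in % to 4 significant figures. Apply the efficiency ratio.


Approach: apply the efficiency ratio, eta = (P_out/P_in)*100.
eta = (1922 / 3599) * 100 = 53.40 %
Therefore the pump efficiency = 53.40 %.


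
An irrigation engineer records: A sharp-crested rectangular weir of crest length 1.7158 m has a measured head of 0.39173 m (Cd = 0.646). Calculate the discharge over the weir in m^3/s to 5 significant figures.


Approach: apply the rectangular weir equation, Q = (2/3)*Cd*L*sqrt(2g)*H^1.5.
Q = (2/3)*0.646*1.7158*sqrt(2*9.81)*0.39173^1.5 = 0.80249 m^3/s
Therefore the discharge over the weir = 0.80249 m^3/s.


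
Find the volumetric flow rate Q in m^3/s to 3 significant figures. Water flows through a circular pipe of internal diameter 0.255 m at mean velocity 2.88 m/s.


Approach: apply the continuity equation for pipe flow, Q = A * v with A = pi*(D/2)^2.
A = pi*(0.255/2)^2 = 0.051071 m^2
Q = 0.051071 * 2.88 = 0.147 m^3/s
Therefore the volumetric flow rate Q = 0.147 m^3/s.


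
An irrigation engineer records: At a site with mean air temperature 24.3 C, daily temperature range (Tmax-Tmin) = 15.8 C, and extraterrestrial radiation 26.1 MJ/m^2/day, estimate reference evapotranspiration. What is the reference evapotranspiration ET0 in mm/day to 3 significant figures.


Approach: apply the Hargreaves-Samani method, ET0 = 0.0023*(Tmean+17.8)*sqrt(Tmax-Tmin)*0.408*Ra.
ET0 = 0.0023*(24.3+17.8)*sqrt(15.8)*0.408*26.1 = 4.10 mm/day
Therefore the reference evapotranspiration ET0 = 4.10 mm/day.


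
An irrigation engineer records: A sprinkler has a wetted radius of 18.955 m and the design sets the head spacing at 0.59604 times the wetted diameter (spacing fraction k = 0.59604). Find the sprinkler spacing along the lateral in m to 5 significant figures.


Approach: apply the sprinkler spacing rule (spacing as a fraction of wetted diameter), S = k*(2*R).
S = 0.59604 * (2 * 18.955) = 22.596 m
Therefore the sprinkler spacing along the lateral = 22.596 m.


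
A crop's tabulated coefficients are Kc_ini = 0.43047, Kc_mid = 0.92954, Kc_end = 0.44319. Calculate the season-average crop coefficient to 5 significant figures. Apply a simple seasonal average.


Approach: apply a simple seasonal average, Kc_avg = (Kc_ini + Kc_mid + Kc_end)/3.
Kc_avg = (0.43047 + 0.92954 + 0.44319)/3 = 0.60107
Therefore the season-average crop coefficient = 0.60107.


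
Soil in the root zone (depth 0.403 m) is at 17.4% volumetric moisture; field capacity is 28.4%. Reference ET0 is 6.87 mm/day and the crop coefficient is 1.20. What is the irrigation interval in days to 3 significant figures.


Approach: apply soil-water budget scheduling, SMD = (FC-theta)/100*depth*1000; ETc = ET0*Kc; interval = SMD/ETc.
Step 1 — soil moisture deficit:
  SMD = (28.4 - 17.4)/100 * 0.403 * 1000 = 44.330 mm
Step 2 — daily crop ET (ETc = ET0*Kc):
  ETc = 6.87 * 1.20 = 8.2440 mm/day
Step 3 — irrigation interval (SMD/ETc):
  interval = 44.330 / 8.2440 = 5.38 days
Therefore the irrigation interval = 5.38 days.


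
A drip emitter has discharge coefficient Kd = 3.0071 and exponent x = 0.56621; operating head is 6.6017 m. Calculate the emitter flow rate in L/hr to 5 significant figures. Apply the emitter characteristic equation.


Approach: apply the emitter characteristic equation, q = Kd * h^x.
q = 3.0071 * 6.6017^0.56621 = 8.7548 L/hr
Therefore the emitter flow rate = 8.7548 L/hr.


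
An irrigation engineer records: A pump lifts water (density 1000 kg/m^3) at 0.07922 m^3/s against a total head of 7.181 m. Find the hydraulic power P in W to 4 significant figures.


Approach: apply the hydraulic power relation, P = rho*g*Q*H.
P = 1000 * 9.81 * 0.07922 * 7.181 = 5581 W
Therefore the hydraulic power P = 5581 W.


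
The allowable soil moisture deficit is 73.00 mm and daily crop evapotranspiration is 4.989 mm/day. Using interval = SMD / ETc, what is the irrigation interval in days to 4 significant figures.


interval = 73.00 / 4.989 = 14.63 days
Therefore the irrigation interval = 14.63 days.


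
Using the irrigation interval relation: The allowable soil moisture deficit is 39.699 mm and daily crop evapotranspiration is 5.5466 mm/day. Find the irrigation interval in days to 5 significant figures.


Approach: apply the irrigation interval relation, interval = SMD / ETc.
interval = 39.699 / 5.5466 = 7.1574 days
Therefore the irrigation interval = 7.1574 days.


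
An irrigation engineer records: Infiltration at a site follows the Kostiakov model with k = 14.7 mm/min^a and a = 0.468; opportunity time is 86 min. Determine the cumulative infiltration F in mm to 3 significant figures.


Approach: apply the Kostiakov infiltration equation, F = k*t^a.
F = 14.7 * 86^0.468 = 118 mm
Therefore the cumulative infiltration F = 118 mm.


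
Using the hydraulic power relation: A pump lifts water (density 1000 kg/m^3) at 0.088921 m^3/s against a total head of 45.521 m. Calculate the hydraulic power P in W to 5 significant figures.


Approach: apply the hydraulic power relation, P = rho*g*Q*H.
P = 1000 * 9.81 * 0.088921 * 45.521 = 39709 W
Therefore the hydraulic power P = 39709 W.


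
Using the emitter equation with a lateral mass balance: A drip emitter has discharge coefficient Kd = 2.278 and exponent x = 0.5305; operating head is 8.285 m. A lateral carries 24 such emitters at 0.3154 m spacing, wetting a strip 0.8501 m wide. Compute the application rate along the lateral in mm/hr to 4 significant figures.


Approach: apply the emitter equation with a lateral mass balance, q = Kd*h^x; Q = n*q; rate = Q/(n*spacing*width).
Step 1 — single emitter flow (q = Kd*h^x):
  q = 2.278 * 8.285^0.5305 = 6.99371 L/hr
Step 2 — total lateral flow: Q = 24 * 6.99371 = 167.849 L/hr
Step 3 — wetted area: A = 24 * 0.3154 * 0.8501 = 6.43492 m^2
Step 4 — application rate: Q/A = 167.849/6.43492 = 26.08 mm/hr
Therefore the application rate along the lateral = 26.08 mm/hr.


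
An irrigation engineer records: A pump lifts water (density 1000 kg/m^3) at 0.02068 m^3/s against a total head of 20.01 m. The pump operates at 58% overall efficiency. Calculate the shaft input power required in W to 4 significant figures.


Approach: apply hydraulic power then efficiency conversion, P = rho*g*Q*H; P_in = P/eta.
Step 1 — hydraulic power (P = rho*g*Q*H):
  P = 1000 * 9.81 * 0.02068 * 20.01 = 4059.44 W
Step 2 — input power: P_in = P/eta = 4059.44 / 0.58 = 6999 W
Therefore the shaft input power required = 6999 W.


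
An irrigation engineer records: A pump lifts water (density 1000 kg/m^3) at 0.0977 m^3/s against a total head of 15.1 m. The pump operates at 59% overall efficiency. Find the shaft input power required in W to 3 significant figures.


Approach: apply hydraulic power then efficiency conversion, P = rho*g*Q*H; P_in = P/eta.
Step 1 — hydraulic power (P = rho*g*Q*H):
  P = 1000 * 9.81 * 0.0977 * 15.1 = 14472 W
Step 2 — input power: P_in = P/eta = 14472 / 0.59 = 24500 W
Therefore the shaft input power required = 24500 W.


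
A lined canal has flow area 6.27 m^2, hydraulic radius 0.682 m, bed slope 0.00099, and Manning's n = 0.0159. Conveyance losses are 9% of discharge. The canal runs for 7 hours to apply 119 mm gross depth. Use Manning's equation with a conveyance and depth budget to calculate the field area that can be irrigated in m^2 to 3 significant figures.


Approach: apply Manning's equation with a conveyance and depth budget, Q = (1/n)*A*R^(2/3)*S^(1/2); Q_field = Q*(1-loss); Area = Q_field*t/(d/1000).
Step 1 — canal discharge (Manning's equation):
  Q = (1/0.0159) * 6.27 * 0.682^(2/3) * 0.00099^(1/2) = 9.6134 m^3/s
Step 2 — delivered flow: Q_field = 9.6134*(1 - 9/100) = 8.7482 m^3/s
Step 3 — volume delivered: V = 8.7482 * 7*3600 = 220450 m^3
Step 4 — area served: A = V / (depth/1000) = 220450 / 0.119 = 1850000 m^2
Therefore the field area that can be irrigated = 1850000 m^2.


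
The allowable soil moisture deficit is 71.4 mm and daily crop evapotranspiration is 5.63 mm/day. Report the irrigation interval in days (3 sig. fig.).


Approach: apply the irrigation interval relation, interval = SMD / ETc.
interval = 71.4 / 5.63 = 12.7 days
Therefore the irrigation interval = 12.7 days.


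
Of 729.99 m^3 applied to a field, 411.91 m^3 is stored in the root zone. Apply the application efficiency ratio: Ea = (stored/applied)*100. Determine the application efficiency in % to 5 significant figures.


Ea = (411.91/729.99)*100 = 56.427 %
Therefore the application efficiency = 56.427 %.


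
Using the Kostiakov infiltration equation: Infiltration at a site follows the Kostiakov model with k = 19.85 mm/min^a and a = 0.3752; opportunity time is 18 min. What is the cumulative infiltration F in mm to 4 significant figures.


Approach: apply the Kostiakov infiltration equation, F = k*t^a.
F = 19.85 * 18^0.3752 = 58.71 mm
Therefore the cumulative infiltration F = 58.71 mm.


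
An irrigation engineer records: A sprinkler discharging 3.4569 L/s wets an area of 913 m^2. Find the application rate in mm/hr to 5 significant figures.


Approach: apply the application rate relation, rate = (Q/A)*3600.
rate = (3.4569 / 913) * 3600 = 13.631 mm/hr
Therefore the application rate = 13.631 mm/hr.


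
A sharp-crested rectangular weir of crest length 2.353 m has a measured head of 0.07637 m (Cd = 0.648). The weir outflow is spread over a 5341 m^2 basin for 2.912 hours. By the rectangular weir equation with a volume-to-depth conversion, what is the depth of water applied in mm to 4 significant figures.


Approach: apply the rectangular weir equation with a volume-to-depth conversion, Q = (2/3)*Cd*L*sqrt(2g)*H^1.5; d = Q*t/A * 1000.
Step 1 — weir discharge:
  Q = (2/3)*0.648*2.353*sqrt(2*9.81)*0.07637^1.5 = 0.0950253 m^3/s
Step 2 — volume: V = 0.0950253 * 2.912*3600 = 996.169 m^3
Step 3 — depth: d = V/A * 1000 = 996.169/5341 * 1000 = 186.5 mm
Therefore the depth of water applied = 186.5 mm.


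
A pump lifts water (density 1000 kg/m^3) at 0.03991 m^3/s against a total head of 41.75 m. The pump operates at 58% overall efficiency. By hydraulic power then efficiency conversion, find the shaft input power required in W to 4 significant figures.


Approach: apply hydraulic power then efficiency conversion, P = rho*g*Q*H; P_in = P/eta.
Step 1 — hydraulic power (P = rho*g*Q*H):
  P = 1000 * 9.81 * 0.03991 * 41.75 = 16345.8 W
Step 2 — input power: P_in = P/eta = 16345.8 / 0.58 = 28180 W
Therefore the shaft input power required = 28180 W.


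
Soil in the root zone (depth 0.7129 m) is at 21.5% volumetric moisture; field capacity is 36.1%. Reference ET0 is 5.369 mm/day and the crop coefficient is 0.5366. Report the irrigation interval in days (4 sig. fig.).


Approach: apply soil-water budget scheduling, SMD = (FC-theta)/100*depth*1000; ETc = ET0*Kc; interval = SMD/ETc.
Step 1 — soil moisture deficit:
  SMD = (36.1 - 21.5)/100 * 0.7129 * 1000 = 104.083 mm
Step 2 — daily crop ET (ETc = ET0*Kc):
  ETc = 5.369 * 0.5366 = 2.88101 mm/day
Step 3 — irrigation interval (SMD/ETc):
  interval = 104.083 / 2.88101 = 36.13 days
Therefore the irrigation interval = 36.13 days.


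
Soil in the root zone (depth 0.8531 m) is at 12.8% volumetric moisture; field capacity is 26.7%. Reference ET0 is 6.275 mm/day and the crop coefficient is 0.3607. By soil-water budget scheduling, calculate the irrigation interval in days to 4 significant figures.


Approach: apply soil-water budget scheduling, SMD = (FC-theta)/100*depth*1000; ETc = ET0*Kc; interval = SMD/ETc.
Step 1 — soil moisture deficit:
  SMD = (26.7 - 12.8)/100 * 0.8531 * 1000 = 118.581 mm
Step 2 — daily crop ET (ETc = ET0*Kc):
  ETc = 6.275 * 0.3607 = 2.26339 mm/day
Step 3 — irrigation interval (SMD/ETc):
  interval = 118.581 / 2.26339 = 52.39 days
Therefore the irrigation interval = 52.39 days.


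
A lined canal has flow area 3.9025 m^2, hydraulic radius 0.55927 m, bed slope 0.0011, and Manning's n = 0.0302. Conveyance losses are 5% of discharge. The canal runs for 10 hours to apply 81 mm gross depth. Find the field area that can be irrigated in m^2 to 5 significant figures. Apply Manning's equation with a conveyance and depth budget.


Approach: apply Manning's equation with a conveyance and depth budget, Q = (1/n)*A*R^(2/3)*S^(1/2); Q_field = Q*(1-loss); Area = Q_field*t/(d/1000).
Step 1 — canal discharge (Manning's equation):
  Q = (1/0.0302) * 3.9025 * 0.55927^(2/3) * 0.0011^(1/2) = 2.909243 m^3/s
Step 2 — delivered flow: Q_field = 2.909243*(1 - 5/100) = 2.763781 m^3/s
Step 3 — volume delivered: V = 2.763781 * 10*3600 = 99496.11 m^3
Step 4 — area served: A = V / (depth/1000) = 99496.11 / 0.081 = 1228300 m^2
Therefore the field area that can be irrigated = 1228300 m^2.


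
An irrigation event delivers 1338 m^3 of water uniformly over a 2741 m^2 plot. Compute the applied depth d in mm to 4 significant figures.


Approach: apply depth from volume over area, d = (V/A)*1000.
d = (1338 / 2741) * 1000 = 488.1 mm
Therefore the applied depth d = 488.1 mm.


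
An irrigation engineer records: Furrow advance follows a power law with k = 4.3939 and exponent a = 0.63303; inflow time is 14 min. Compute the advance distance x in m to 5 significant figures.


Approach: apply the power-law advance function, x = k*t^a.
x = 4.3939 * 14^0.63303 = 23.355 m
Therefore the advance distance x = 23.355 m.


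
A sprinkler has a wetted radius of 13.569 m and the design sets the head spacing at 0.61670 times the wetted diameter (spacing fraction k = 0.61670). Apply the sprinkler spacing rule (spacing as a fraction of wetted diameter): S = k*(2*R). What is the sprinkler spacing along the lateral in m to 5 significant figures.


S = 0.61670 * (2 * 13.569) = 16.736 m
Therefore the sprinkler spacing along the lateral = 16.736 m.


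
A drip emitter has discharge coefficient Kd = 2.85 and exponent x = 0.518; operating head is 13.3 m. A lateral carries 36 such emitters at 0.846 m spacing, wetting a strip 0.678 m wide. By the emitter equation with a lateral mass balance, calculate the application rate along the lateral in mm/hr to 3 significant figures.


Approach: apply the emitter equation with a lateral mass balance, q = Kd*h^x; Q = n*q; rate = Q/(n*spacing*width).
Step 1 — single emitter flow (q = Kd*h^x):
  q = 2.85 * 13.3^0.518 = 10.889 L/hr
Step 2 — total lateral flow: Q = 36 * 10.889 = 392.01 L/hr
Step 3 — wetted area: A = 36 * 0.846 * 0.678 = 20.649 m^2
Step 4 — application rate: Q/A = 392.01/20.649 = 19.0 mm/hr
Therefore the application rate along the lateral = 19.0 mm/hr.


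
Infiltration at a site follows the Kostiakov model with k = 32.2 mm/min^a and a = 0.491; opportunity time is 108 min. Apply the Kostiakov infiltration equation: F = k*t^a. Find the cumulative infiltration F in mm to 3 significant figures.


F = 32.2 * 108^0.491 = 321 mm
Therefore the cumulative infiltration F = 321 mm.


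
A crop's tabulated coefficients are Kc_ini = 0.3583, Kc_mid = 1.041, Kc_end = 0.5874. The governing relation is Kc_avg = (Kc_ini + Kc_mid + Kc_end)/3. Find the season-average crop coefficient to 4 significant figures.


Kc_avg = (0.3583 + 1.041 + 0.5874)/3 = 0.6622
Therefore the season-average crop coefficient = 0.6622.


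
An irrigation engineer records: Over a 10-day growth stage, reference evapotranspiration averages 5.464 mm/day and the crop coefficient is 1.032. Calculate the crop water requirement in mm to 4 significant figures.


Approach: apply the crop water requirement relation, CWR = ET0 * Kc * days.
CWR = 5.464 * 1.032 * 10 = 56.39 mm
Therefore the crop water requirement = 56.39 mm.


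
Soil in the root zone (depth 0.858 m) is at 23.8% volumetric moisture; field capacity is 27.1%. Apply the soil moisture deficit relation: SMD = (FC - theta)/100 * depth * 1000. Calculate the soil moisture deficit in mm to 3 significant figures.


SMD = (27.1 - 23.8)/100 * 0.858 * 1000 = 28.3 mm
Therefore the soil moisture deficit = 28.3 mm.


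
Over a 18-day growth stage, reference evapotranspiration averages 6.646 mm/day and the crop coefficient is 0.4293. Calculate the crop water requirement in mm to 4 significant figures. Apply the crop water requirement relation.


Approach: apply the crop water requirement relation, CWR = ET0 * Kc * days.
CWR = 6.646 * 0.4293 * 18 = 51.36 mm
Therefore the crop water requirement = 51.36 mm.


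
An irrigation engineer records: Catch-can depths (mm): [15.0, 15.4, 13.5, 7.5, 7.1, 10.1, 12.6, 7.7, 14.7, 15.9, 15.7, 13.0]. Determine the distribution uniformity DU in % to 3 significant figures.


Approach: apply the low-quarter distribution uniformity, DU = (mean of lowest quarter of readings / overall mean)*100.
sorted lowest 3 of 12: [7.1, 7.5, 7.7] -> mean = 7.4333 mm
overall mean = 12.350 mm
DU = (7.4333/12.350)*100 = 60.2 %
Therefore the distribution uniformity DU = 60.2 %.


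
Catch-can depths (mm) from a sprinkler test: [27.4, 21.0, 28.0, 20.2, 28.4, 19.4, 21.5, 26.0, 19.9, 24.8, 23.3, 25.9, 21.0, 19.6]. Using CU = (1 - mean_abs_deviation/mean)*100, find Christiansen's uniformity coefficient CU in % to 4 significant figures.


mean = 23.3143 mm
mean |d_i - mean| = 2.94490 mm
CU = (1 - 2.94490/23.3143)*100 = 87.37 %
Therefore Christiansen's uniformity coefficient CU = 87.37 %.


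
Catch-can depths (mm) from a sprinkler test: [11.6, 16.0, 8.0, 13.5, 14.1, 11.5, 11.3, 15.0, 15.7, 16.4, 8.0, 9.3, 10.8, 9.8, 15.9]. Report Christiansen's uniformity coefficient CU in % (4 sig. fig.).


Approach: apply Christiansen's uniformity coefficient, CU = (1 - mean_abs_deviation/mean)*100.
mean = 12.4600 mm
mean |d_i - mean| = 2.58400 mm
CU = (1 - 2.58400/12.4600)*100 = 79.26 %
Therefore Christiansen's uniformity coefficient CU = 79.26 %.


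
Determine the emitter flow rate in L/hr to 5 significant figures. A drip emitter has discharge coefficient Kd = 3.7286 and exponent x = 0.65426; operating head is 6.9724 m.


Approach: apply the emitter characteristic equation, q = Kd * h^x.
q = 3.7286 * 6.9724^0.65426 = 13.284 L/hr
Therefore the emitter flow rate = 13.284 L/hr.


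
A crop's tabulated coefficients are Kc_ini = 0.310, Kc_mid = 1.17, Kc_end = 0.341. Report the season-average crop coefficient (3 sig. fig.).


Approach: apply a simple seasonal average, Kc_avg = (Kc_ini + Kc_mid + Kc_end)/3.
Kc_avg = (0.310 + 1.17 + 0.341)/3 = 0.607
Therefore the season-average crop coefficient = 0.607.


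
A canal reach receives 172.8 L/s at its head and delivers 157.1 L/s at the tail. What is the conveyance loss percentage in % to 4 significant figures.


Approach: apply the conveyance loss ratio, loss% = ((Q_head - Q_tail)/Q_head)*100.
loss = ((172.8 - 157.1)/172.8)*100 = 9.086 %
Therefore the conveyance loss percentage = 9.086 %.


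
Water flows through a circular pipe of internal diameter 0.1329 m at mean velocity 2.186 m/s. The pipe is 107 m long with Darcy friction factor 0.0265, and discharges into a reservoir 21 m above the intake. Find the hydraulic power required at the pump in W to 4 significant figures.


Approach: apply continuity + Darcy-Weisbach + hydraulic power, Q = A*v; hf = f*(L/D)*(v^2/(2g)); H = static + hf; P = rho*g*Q*H.
Step 1 — flow rate (continuity, Q = A*v):
  A = pi*(0.1329/2)^2 = 0.0138720 m^2
  Q = 0.0138720 * 2.186 = 0.0303242 m^3/s
Step 2 — friction head loss (Darcy-Weisbach):
  hf = 0.0265 * (107/0.1329) * (2.186^2 / (2*9.81))
  hf = 5.19644 m
Step 3 — total head: H = 21 + 5.19644 = 26.1964 m
Step 4 — hydraulic power (P = rho*g*Q*H):
  P = 1000 * 9.81 * 0.0303242 * 26.1964 = 7793 W
Therefore the hydraulic power required at the pump = 7793 W.


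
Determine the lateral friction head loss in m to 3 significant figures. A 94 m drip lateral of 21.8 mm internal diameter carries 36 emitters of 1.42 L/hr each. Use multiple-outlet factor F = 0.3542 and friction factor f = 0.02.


Approach: apply Darcy-Weisbach with the multiple-outlet F-factor, Q = n*q/(3600*1000) m^3/s; v = Q/A; hf = F*f*(L/D)*(v^2/(2g)).
Q = 36*1.42/(3600*1000) = 1.4200e-05 m^3/s
A = pi*(21.8e-3/2)^2 = 3.7325e-04 m^2, so v = Q/A = 0.038044 m/s
hf = 0.3542*0.02*(94/0.0218)*(0.038044^2/(2*9.81)) = 0.00225 m
Therefore the lateral friction head loss = 0.00225 m.


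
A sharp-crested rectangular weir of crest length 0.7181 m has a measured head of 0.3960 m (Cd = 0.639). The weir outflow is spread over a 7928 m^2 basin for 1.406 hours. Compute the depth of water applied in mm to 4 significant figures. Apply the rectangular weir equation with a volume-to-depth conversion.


Approach: apply the rectangular weir equation with a volume-to-depth conversion, Q = (2/3)*Cd*L*sqrt(2g)*H^1.5; d = Q*t/A * 1000.
Step 1 — weir discharge:
  Q = (2/3)*0.639*0.7181*sqrt(2*9.81)*0.3960^1.5 = 0.337666 m^3/s
Step 2 — volume: V = 0.337666 * 1.406*3600 = 1709.13 m^3
Step 3 — depth: d = V/A * 1000 = 1709.13/7928 * 1000 = 215.6 mm
Therefore the depth of water applied = 215.6 mm.


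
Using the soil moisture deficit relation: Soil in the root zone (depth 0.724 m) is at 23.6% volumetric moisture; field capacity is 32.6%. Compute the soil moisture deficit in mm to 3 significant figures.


Approach: apply the soil moisture deficit relation, SMD = (FC - theta)/100 * depth * 1000.
SMD = (32.6 - 23.6)/100 * 0.724 * 1000 = 65.2 mm
Therefore the soil moisture deficit = 65.2 mm.


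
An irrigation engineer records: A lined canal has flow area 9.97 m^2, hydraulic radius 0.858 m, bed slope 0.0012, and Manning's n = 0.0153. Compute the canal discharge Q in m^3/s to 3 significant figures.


Approach: apply Manning's equation, Q = (1/n)*A*R^(2/3)*S^(1/2).
Q = (1/0.0153) * 9.97 * 0.858^(2/3) * 0.0012^(1/2) = 20.4 m^3/s
Therefore the canal discharge Q = 20.4 m^3/s.


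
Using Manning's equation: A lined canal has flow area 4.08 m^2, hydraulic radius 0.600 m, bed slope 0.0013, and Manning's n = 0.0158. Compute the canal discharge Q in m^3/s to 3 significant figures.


Approach: apply Manning's equation, Q = (1/n)*A*R^(2/3)*S^(1/2).
Q = (1/0.0158) * 4.08 * 0.600^(2/3) * 0.0013^(1/2) = 6.62 m^3/s
Therefore the canal discharge Q = 6.62 m^3/s.


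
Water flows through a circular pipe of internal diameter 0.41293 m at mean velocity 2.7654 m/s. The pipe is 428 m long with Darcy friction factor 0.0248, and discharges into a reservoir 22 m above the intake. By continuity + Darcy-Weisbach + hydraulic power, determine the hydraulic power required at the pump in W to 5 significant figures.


Approach: apply continuity + Darcy-Weisbach + hydraulic power, Q = A*v; hf = f*(L/D)*(v^2/(2g)); H = static + hf; P = rho*g*Q*H.
Step 1 — flow rate (continuity, Q = A*v):
  A = pi*(0.41293/2)^2 = 0.1339192 m^2
  Q = 0.1339192 * 2.7654 = 0.3703401 m^3/s
Step 2 — friction head loss (Darcy-Weisbach):
  hf = 0.0248 * (428/0.41293) * (2.7654^2 / (2*9.81))
  hf = 10.01927 m
Step 3 — total head: H = 22 + 10.01927 = 32.01927 m
Step 4 — hydraulic power (P = rho*g*Q*H):
  P = 1000 * 9.81 * 0.3703401 * 32.01927 = 116330 W
Therefore the hydraulic power required at the pump = 116330 W.


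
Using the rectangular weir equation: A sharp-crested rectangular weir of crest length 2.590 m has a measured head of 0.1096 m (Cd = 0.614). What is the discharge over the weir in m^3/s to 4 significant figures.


Approach: apply the rectangular weir equation, Q = (2/3)*Cd*L*sqrt(2g)*H^1.5.
Q = (2/3)*0.614*2.590*sqrt(2*9.81)*0.1096^1.5 = 0.1704 m^3/s
Therefore the discharge over the weir = 0.1704 m^3/s.


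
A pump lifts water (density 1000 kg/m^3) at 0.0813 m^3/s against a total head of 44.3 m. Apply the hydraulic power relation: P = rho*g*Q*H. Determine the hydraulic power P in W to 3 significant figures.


P = 1000 * 9.81 * 0.0813 * 44.3 = 35300 W
Therefore the hydraulic power P = 35300 W.


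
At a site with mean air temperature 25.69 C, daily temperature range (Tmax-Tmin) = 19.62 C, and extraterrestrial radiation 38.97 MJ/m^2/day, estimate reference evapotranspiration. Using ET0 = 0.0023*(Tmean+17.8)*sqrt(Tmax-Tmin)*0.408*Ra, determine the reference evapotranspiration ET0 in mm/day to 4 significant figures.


ET0 = 0.0023*(25.69+17.8)*sqrt(19.62)*0.408*38.97 = 7.045 mm/day
Therefore the reference evapotranspiration ET0 = 7.045 mm/day.


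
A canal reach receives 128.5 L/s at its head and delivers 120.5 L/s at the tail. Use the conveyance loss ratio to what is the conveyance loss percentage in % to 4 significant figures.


Approach: apply the conveyance loss ratio, loss% = ((Q_head - Q_tail)/Q_head)*100.
loss = ((128.5 - 120.5)/128.5)*100 = 6.226 %
Therefore the conveyance loss percentage = 6.226 %.


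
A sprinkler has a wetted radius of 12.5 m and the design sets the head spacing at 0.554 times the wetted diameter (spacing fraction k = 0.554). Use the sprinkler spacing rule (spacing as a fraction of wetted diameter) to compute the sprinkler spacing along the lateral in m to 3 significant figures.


Approach: apply the sprinkler spacing rule (spacing as a fraction of wetted diameter), S = k*(2*R).
S = 0.554 * (2 * 12.5) = 13.9 m
Therefore the sprinkler spacing along the lateral = 13.9 m.


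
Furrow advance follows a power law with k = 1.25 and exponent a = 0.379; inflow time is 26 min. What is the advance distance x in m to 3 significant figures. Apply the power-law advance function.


Approach: apply the power-law advance function, x = k*t^a.
x = 1.25 * 26^0.379 = 4.30 m
Therefore the advance distance x = 4.30 m.


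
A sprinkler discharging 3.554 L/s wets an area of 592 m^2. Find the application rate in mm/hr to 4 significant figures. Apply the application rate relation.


Approach: apply the application rate relation, rate = (Q/A)*3600.
rate = (3.554 / 592) * 3600 = 21.61 mm/hr
Therefore the application rate = 21.61 mm/hr.


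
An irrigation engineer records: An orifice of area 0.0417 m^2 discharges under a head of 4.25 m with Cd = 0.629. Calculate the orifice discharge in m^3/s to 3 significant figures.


Approach: apply the orifice equation, Q = Cd*A*sqrt(2*g*h).
Q = 0.629 * 0.0417 * sqrt(2*9.81*4.25) = 0.240 m^3/s
Therefore the orifice discharge = 0.240 m^3/s.


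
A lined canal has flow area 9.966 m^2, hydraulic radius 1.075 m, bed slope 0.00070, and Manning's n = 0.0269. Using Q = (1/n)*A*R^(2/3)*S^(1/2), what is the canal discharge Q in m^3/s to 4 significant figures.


Q = (1/0.0269) * 9.966 * 1.075^(2/3) * 0.00070^(1/2) = 10.29 m^3/s
Therefore the canal discharge Q = 10.29 m^3/s.


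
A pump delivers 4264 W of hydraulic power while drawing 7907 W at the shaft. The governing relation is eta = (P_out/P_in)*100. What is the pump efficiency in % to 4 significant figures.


eta = (4264 / 7907) * 100 = 53.93 %
Therefore the pump efficiency = 53.93 %.


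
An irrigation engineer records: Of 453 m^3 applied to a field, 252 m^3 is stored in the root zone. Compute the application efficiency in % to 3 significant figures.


Approach: apply the application efficiency ratio, Ea = (stored/applied)*100.
Ea = (252/453)*100 = 55.6 %
Therefore the application efficiency = 55.6 %.


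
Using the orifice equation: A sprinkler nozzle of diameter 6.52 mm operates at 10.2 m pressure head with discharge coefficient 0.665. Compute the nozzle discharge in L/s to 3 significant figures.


Approach: apply the orifice equation, Q = Cd*A*sqrt(2*g*h), A = pi*(d/2)^2.
A = pi*(6.52e-3/2)^2 = 3.3388e-05 m^2
Q = 0.665 * 3.3388e-05 * sqrt(2*9.81*10.2) * 1000 = 0.314 L/s
Therefore the nozzle discharge = 0.314 L/s.
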